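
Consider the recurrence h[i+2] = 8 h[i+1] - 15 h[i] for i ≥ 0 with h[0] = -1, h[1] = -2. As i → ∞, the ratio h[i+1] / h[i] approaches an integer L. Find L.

5

The characteristic equation is r^2 - 8r + 15 = 0, which factors as (r - 5)(r - 3) = 0.
So the roots are 5 and 3. Since |5| > |3| and the coefficient of 5^i is non-zero, the ratio tends to 5.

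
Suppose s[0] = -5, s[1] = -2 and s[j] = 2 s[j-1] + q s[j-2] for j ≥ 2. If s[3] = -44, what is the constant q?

s[2] = -4 - 5q
s[3] = -8 - 12q
So -8 - 12q = -44, giving q = 3.

3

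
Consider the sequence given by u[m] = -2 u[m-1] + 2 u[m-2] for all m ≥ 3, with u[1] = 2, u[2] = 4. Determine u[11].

u[3] = -2(4) + 2(2) = -4
u[4] = -2(-4) + 2(4) = 16
u[5] = -2(16) + 2(-4) = -40
u[6] = -2(-40) + 2(16) = 112
u[7] = -2(112) + 2(-40) = -304
u[8] = -2(-304) + 2(112) = 832
u[9] = -2(832) + 2(-304) = -2272
u[10] = -2(-2272) + 2(832) = 6208
u[11] = -2(6208) + 2(-2272) = -16960

-16960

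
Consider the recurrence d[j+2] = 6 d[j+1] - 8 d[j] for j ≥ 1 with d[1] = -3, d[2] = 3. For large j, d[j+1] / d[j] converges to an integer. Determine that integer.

The characteristic equation is r^2 - 6r + 8 = 0, which factors as (r - 4)(r - 2) = 0.
So the roots are 4 and 2. Since |4| > |2| and the coefficient of 4^j is non-zero, the ratio tends to 4.

4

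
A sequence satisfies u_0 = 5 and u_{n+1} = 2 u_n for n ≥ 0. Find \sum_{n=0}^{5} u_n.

u_1 = 2·5 = 10
u_2 = 2·10 = 20
u_3 = 2·20 = 40
u_4 = 2·40 = 80
u_5 = 2·80 = 160
Sum = 5 + 10 + 20 + 40 + 80 + 160 = 315

315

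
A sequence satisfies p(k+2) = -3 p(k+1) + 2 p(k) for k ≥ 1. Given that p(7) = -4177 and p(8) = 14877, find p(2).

Rearranging, p(k-2) = (p(k) + 3 p(k-1)) / 2.
p(6) = (14877 + 3·(-4177)) / 2 = 2346/2 = 1173
p(5) = (-4177 + 3·1173) / 2 = -658/2 = -329
p(4) = (1173 + 3·(-329)) / 2 = 186/2 = 93
p(3) = (-329 + 3·93) / 2 = -50/2 = -25
p(2) = (93 + 3·(-25)) / 2 = 18/2 = 9

9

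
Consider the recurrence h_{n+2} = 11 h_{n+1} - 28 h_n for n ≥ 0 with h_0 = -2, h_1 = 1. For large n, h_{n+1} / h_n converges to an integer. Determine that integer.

The characteristic equation is r^2 - 11r + 28 = 0, which factors as (r - 7)(r - 4) = 0.
So the roots are 7 and 4. Since |7| > |4| and the coefficient of 7^n is non-zero, the ratio tends to 7.

7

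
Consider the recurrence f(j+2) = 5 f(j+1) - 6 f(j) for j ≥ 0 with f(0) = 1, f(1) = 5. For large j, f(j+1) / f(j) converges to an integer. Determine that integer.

3

The characteristic equation is r^2 - 5r + 6 = 0, which factors as (r - 3)(r - 2) = 0.
So the roots are 3 and 2. Since |3| > |2| and the coefficient of 3^j is non-zero, the ratio tends to 3.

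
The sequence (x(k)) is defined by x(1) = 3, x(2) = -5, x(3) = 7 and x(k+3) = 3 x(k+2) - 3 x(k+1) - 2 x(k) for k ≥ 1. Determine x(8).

x(4) = 3·7 - 3·(-5) - 2·3 = 30
x(5) = 3·30 - 3·7 - 2·(-5) = 79
x(6) = 3·79 - 3·30 - 2·7 = 133
x(7) = 3·133 - 3·79 - 2·30 = 102
x(8) = 3·102 - 3·133 - 2·79 = -251

-251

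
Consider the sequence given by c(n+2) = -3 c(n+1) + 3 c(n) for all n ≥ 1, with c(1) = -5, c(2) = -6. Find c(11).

c(3) = -3·(-6) + 3·(-5) = 3
c(4) = -3·3 + 3·(-6) = -27
c(5) = -3·(-27) + 3·3 = 90
c(6) = -3·90 + 3·(-27) = -351
c(7) = -3·(-351) + 3·90 = 1323
c(8) = -3·1323 + 3·(-351) = -5022
c(9) = -3·(-5022) + 3·1323 = 19035
c(10) = -3·19035 + 3·(-5022) = -72171
c(11) = -3·(-72171) + 3·19035 = 273618

273618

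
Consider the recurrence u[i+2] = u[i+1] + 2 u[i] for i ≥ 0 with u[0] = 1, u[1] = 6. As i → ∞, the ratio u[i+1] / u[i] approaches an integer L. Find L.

The characteristic equation is r^2 - r - 2 = 0, which factors as (r - 2)(r + 1) = 0.
So the roots are 2 and -1. Since |2| > |-1| and the coefficient of 2^i is non-zero, the ratio tends to 2.

2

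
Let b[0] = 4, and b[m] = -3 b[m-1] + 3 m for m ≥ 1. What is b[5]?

-831

b[1] = -3(4) + 3 = -9
b[2] = -3(-9) + 6 = 33
b[3] = -3(33) + 9 = -90
b[4] = -3(-90) + 12 = 282
b[5] = -3(282) + 15 = -831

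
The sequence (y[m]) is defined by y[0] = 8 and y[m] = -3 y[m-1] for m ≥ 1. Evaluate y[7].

y[1] = -3*8 = -24
y[2] = -3*(-24) = 72
y[3] = -3*72 = -216
y[4] = -3*(-216) = 648
y[5] = -3*648 = -1944
y[6] = -3*(-1944) = 5832
y[7] = -3*5832 = -17496

-17496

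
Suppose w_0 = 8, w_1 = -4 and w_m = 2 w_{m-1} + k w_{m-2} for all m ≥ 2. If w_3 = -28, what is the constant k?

w_2 = -8 + 8k
w_3 = -16 + 12k
So -16 + 12k = -28, giving k = -1.

-1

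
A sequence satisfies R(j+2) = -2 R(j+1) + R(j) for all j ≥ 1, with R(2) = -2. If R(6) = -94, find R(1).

3

Let R(1) = w.
R(3) = 4 + w
R(4) = -10 - 2w
R(5) = 24 + 5w
R(6) = -58 - 12w
So -58 - 12w = -94, giving w = 3.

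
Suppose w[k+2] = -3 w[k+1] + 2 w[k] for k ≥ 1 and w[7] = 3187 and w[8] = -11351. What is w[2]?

-7

Rearranging, w[k-2] = (w[k] + 3 w[k-1]) / 2.
w[6] = (-11351 + 3*3187) / 2 = -1790/2 = -895
w[5] = (3187 + 3*(-895)) / 2 = 502/2 = 251
w[4] = (-895 + 3*251) / 2 = -142/2 = -71
w[3] = (251 + 3*(-71)) / 2 = 38/2 = 19
w[2] = (-71 + 3*19) / 2 = -14/2 = -7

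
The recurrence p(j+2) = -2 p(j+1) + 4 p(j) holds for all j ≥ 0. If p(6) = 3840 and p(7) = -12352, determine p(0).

8

Rearranging, p(j-2) = (p(j) + 2 p(j-1)) / 4.
p(5) = (-12352 + 2*3840) / 4 = -4672/4 = -1168
p(4) = (3840 + 2*(-1168)) / 4 = 1504/4 = 376
p(3) = (-1168 + 2*376) / 4 = -416/4 = -104
p(2) = (376 + 2*(-104)) / 4 = 168/4 = 42
p(1) = (-104 + 2*42) / 4 = -20/4 = -5
p(0) = (42 + 2*(-5)) / 4 = 32/4 = 8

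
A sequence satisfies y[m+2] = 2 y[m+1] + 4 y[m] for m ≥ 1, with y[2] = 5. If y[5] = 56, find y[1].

-2

Let y[1] = w.
y[3] = 10 + 4w
y[4] = 40 + 8w
y[5] = 120 + 32w
So 120 + 32w = 56, giving w = -2.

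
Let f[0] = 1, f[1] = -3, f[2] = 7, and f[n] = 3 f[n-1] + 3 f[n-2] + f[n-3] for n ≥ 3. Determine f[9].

47557

f[3] = 3·7 + 3·(-3) + 1 = 13
f[4] = 3·13 + 3·7 + (-3) = 57
f[5] = 3·57 + 3·13 + 7 = 217
f[6] = 3·217 + 3·57 + 13 = 835
f[7] = 3·835 + 3·217 + 57 = 3213
f[8] = 3·3213 + 3·835 + 217 = 12361
f[9] = 3·12361 + 3·3213 + 835 = 47557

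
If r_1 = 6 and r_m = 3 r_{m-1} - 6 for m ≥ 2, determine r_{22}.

The fixed point is -6/(1 - 3) = 3, so r_m - 3 = 3(r_{m-1} - 3).
Hence r_m = 3·3^{m-1} + 3.
r_{22} = 3·3^{21} + 3 = 3·10460353203 + 3 = 31381059612.

31381059612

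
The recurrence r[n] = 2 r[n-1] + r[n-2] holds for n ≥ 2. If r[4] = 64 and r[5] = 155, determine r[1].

7

Rearranging, r[n-2] = r[n] - 2 r[n-1].
r[3] = 155 - 2(64) = 27
r[2] = 64 - 2(27) = 10
r[1] = 27 - 2(10) = 7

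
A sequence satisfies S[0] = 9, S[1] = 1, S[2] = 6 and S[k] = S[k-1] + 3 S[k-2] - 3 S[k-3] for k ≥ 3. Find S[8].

-111

S[3] = 6 + 3(1) - 3(9) = -18
S[4] = (-18) + 3(6) - 3(1) = -3
S[5] = (-3) + 3(-18) - 3(6) = -75
S[6] = (-75) + 3(-3) - 3(-18) = -30
S[7] = (-30) + 3(-75) - 3(-3) = -246
S[8] = (-246) + 3(-30) - 3(-75) = -111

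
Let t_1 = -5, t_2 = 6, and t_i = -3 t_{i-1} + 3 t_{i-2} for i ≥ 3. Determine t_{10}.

351621

t_3 = -3(6) + 3(-5) = -33
t_4 = -3(-33) + 3(6) = 117
t_5 = -3(117) + 3(-33) = -450
t_6 = -3(-450) + 3(117) = 1701
t_7 = -3(1701) + 3(-450) = -6453
t_8 = -3(-6453) + 3(1701) = 24462
t_9 = -3(24462) + 3(-6453) = -92745
t_{10} = -3(-92745) + 3(24462) = 351621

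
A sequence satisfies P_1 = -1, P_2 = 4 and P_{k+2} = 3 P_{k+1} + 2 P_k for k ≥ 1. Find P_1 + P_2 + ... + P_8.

P_3 = 3*4 + 2*(-1) = 10
P_4 = 3*10 + 2*4 = 38
P_5 = 3*38 + 2*10 = 134
P_6 = 3*134 + 2*38 = 478
P_7 = 3*478 + 2*134 = 1702
P_8 = 3*1702 + 2*478 = 6062
Sum = (-1) + 4 + 10 + 38 + 134 + 478 + 1702 + 6062 = 8427

8427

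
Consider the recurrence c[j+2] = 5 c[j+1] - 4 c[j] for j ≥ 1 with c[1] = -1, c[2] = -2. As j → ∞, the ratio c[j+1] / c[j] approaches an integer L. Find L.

The characteristic equation is r^2 - 5r + 4 = 0, which factors as (r - 4)(r - 1) = 0.
So the roots are 4 and 1. Since |4| > |1| and the coefficient of 4^j is non-zero, the ratio tends to 4.

4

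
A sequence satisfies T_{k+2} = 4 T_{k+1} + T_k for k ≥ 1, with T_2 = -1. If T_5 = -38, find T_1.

2

Let T_1 = x.
T_3 = -4 + x
T_4 = -17 + 4x
T_5 = -72 + 17x
So -72 + 17x = -38, giving x = 2.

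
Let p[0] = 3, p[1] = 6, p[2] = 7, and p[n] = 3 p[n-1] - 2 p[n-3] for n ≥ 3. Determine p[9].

p[3] = 3(7) - 2(3) = 15
p[4] = 3(15) - 2(6) = 33
p[5] = 3(33) - 2(7) = 85
p[6] = 3(85) - 2(15) = 225
p[7] = 3(225) - 2(33) = 609
p[8] = 3(609) - 2(85) = 1657
p[9] = 3(1657) - 2(225) = 4521

4521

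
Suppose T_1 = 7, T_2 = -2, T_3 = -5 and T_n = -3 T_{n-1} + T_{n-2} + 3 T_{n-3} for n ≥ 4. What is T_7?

-1085

T_4 = -3(-5) + (-2) + 3(7) = 34
T_5 = -3(34) + (-5) + 3(-2) = -113
T_6 = -3(-113) + 34 + 3(-5) = 358
T_7 = -3(358) + (-113) + 3(34) = -1085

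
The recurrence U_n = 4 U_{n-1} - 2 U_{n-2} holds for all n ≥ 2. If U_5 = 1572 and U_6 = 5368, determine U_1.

9

Rearranging, U_{n-2} = (U_n - 4 U_{n-1}) / -2.
U_4 = (5368 - 4(1572)) / -2 = -920/-2 = 460
U_3 = (1572 - 4(460)) / -2 = -268/-2 = 134
U_2 = (460 - 4(134)) / -2 = -76/-2 = 38
U_1 = (134 - 4(38)) / -2 = -18/-2 = 9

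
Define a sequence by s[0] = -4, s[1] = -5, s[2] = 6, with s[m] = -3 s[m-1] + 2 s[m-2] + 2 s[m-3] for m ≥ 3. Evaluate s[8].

15398

s[3] = -3(6) + 2(-5) + 2(-4) = -36
s[4] = -3(-36) + 2(6) + 2(-5) = 110
s[5] = -3(110) + 2(-36) + 2(6) = -390
s[6] = -3(-390) + 2(110) + 2(-36) = 1318
s[7] = -3(1318) + 2(-390) + 2(110) = -4514
s[8] = -3(-4514) + 2(1318) + 2(-390) = 15398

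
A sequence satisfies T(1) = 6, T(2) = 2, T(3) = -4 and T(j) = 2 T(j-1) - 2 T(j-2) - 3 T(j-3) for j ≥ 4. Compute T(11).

-2410

T(4) = 2(-4) - 2(2) - 3(6) = -30
T(5) = 2(-30) - 2(-4) - 3(2) = -58
T(6) = 2(-58) - 2(-30) - 3(-4) = -44
T(7) = 2(-44) - 2(-58) - 3(-30) = 118
T(8) = 2(118) - 2(-44) - 3(-58) = 498
T(9) = 2(498) - 2(118) - 3(-44) = 892
T(10) = 2(892) - 2(498) - 3(118) = 434
T(11) = 2(434) - 2(892) - 3(498) = -2410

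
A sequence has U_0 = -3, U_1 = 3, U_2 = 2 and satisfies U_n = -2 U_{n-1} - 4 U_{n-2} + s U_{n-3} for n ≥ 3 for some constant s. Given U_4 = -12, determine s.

-4

U_3 = -16 - 3s
U_4 = 24 + 9s
So 24 + 9s = -12, giving s = -4.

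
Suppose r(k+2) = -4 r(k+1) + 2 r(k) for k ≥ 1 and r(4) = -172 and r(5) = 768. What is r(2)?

Rearranging, r(k-2) = (r(k) + 4 r(k-1)) / 2.
r(3) = (768 + 4*(-172)) / 2 = 80/2 = 40
r(2) = (-172 + 4*40) / 2 = -12/2 = -6

-6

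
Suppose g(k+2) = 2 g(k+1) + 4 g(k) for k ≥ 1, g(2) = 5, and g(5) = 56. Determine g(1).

-2

Let g(1) = z.
g(3) = 10 + 4z
g(4) = 40 + 8z
g(5) = 120 + 32z
So 120 + 32z = 56, giving z = -2.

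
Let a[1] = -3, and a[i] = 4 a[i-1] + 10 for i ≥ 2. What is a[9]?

21842

a[2] = 4(-3) + 10 = -2
a[3] = 4(-2) + 10 = 2
a[4] = 4(2) + 10 = 18
a[5] = 4(18) + 10 = 82
a[6] = 4(82) + 10 = 338
a[7] = 4(338) + 10 = 1362
a[8] = 4(1362) + 10 = 5458
a[9] = 4(5458) + 10 = 21842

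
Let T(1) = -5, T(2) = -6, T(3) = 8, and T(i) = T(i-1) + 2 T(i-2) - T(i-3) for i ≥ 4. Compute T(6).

17

T(4) = 8 + 2·(-6) - (-5) = 1
T(5) = 1 + 2·8 - (-6) = 23
T(6) = 23 + 2·1 - 8 = 17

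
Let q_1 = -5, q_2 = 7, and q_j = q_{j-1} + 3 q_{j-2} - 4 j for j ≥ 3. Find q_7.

q_3 = 7 + 3*(-5) - 12 = -20
q_4 = (-20) + 3*7 - 16 = -15
q_5 = (-15) + 3*(-20) - 20 = -95
q_6 = (-95) + 3*(-15) - 24 = -164
q_7 = (-164) + 3*(-95) - 28 = -477

-477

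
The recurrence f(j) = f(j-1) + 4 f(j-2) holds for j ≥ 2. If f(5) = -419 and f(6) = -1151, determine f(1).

-7

Rearranging, f(j-2) = (f(j) - f(j-1)) / 4.
f(4) = (-1151 - (-419)) / 4 = -732/4 = -183
f(3) = (-419 - (-183)) / 4 = -236/4 = -59
f(2) = (-183 - (-59)) / 4 = -124/4 = -31
f(1) = (-59 - (-31)) / 4 = -28/4 = -7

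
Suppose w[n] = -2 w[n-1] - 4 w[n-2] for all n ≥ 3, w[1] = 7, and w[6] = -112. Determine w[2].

Let w[2] = x.
w[3] = -28 - 2x
w[4] = 56
w[5] = 8x
w[6] = -224 - 16x
So -224 - 16x = -112, giving x = -7.

-7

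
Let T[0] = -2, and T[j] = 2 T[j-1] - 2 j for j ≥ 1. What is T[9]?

-3050

T[1] = 2·(-2) - 2 = -6
T[2] = 2·(-6) - 4 = -16
T[3] = 2·(-16) - 6 = -38
T[4] = 2·(-38) - 8 = -84
T[5] = 2·(-84) - 10 = -178
T[6] = 2·(-178) - 12 = -368
T[7] = 2·(-368) - 14 = -750
T[8] = 2·(-750) - 16 = -1516
T[9] = 2·(-1516) - 18 = -3050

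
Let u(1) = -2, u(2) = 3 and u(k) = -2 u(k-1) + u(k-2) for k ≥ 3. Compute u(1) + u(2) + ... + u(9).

-1106

u(3) = -2(3) + (-2) = -8
u(4) = -2(-8) + 3 = 19
u(5) = -2(19) + (-8) = -46
u(6) = -2(-46) + 19 = 111
u(7) = -2(111) + (-46) = -268
u(8) = -2(-268) + 111 = 647
u(9) = -2(647) + (-268) = -1562
Sum = (-2) + 3 + (-8) + 19 + (-46) + 111 + (-268) + 647 + (-1562) = -1106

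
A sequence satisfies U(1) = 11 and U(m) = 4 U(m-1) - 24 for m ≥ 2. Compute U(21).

3298534883336

The fixed point is -24/(1 - 4) = 8, so U(m) - 8 = 4(U(m-1) - 8).
Hence U(m) = 3·4^{m-1} + 8.
U(21) = 3·4^{20} + 8 = 3·1099511627776 + 8 = 3298534883336.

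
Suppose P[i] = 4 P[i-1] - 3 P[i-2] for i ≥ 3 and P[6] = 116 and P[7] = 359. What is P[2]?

Rearranging, P[i-2] = (P[i] - 4 P[i-1]) / -3.
P[5] = (359 - 4*116) / -3 = -105/-3 = 35
P[4] = (116 - 4*35) / -3 = -24/-3 = 8
P[3] = (35 - 4*8) / -3 = 3/-3 = -1
P[2] = (8 - 4*(-1)) / -3 = 12/-3 = -4

-4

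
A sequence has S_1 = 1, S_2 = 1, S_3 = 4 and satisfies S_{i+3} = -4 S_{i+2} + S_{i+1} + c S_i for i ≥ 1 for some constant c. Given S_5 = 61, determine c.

1

S_4 = -15 + c
S_5 = 64 - 3c
So 64 - 3c = 61, giving c = 1.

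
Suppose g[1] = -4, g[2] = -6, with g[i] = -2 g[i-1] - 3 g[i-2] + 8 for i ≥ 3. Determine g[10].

-1430

g[3] = -2*(-6) - 3*(-4) + 8 = 32
g[4] = -2*32 - 3*(-6) + 8 = -38
g[5] = -2*(-38) - 3*32 + 8 = -12
g[6] = -2*(-12) - 3*(-38) + 8 = 146
g[7] = -2*146 - 3*(-12) + 8 = -248
g[8] = -2*(-248) - 3*146 + 8 = 66
g[9] = -2*66 - 3*(-248) + 8 = 620
g[10] = -2*620 - 3*66 + 8 = -1430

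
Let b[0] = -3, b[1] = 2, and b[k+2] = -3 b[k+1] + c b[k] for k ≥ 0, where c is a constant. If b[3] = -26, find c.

-4

b[2] = -6 - 3c
b[3] = 18 + 11c
So 18 + 11c = -26, giving c = -4.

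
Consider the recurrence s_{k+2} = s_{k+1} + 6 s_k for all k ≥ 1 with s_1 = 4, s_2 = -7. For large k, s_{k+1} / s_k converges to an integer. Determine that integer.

3

The characteristic equation is r^2 - r - 6 = 0, which factors as (r - 3)(r + 2) = 0.
So the roots are 3 and -2. Since |3| > |-2| and the coefficient of 3^k is non-zero, the ratio tends to 3.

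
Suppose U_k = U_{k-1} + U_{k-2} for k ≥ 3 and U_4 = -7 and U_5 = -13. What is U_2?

Rearranging, U_{k-2} = U_k - U_{k-1}.
U_3 = -13 - (-7) = -6
U_2 = -7 - (-6) = -1

-1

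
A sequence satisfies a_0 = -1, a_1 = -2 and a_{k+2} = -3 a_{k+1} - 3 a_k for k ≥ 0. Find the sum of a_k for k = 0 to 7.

a_2 = -3(-2) - 3(-1) = 9
a_3 = -3(9) - 3(-2) = -21
a_4 = -3(-21) - 3(9) = 36
a_5 = -3(36) - 3(-21) = -45
a_6 = -3(-45) - 3(36) = 27
a_7 = -3(27) - 3(-45) = 54
Sum = (-1) + (-2) + 9 + (-21) + 36 + (-45) + 27 + 54 = 57

57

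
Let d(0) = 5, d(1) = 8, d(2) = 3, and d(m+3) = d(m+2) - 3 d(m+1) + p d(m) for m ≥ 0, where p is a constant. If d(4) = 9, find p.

3

d(3) = -21 + 5p
d(4) = -30 + 13p
So -30 + 13p = 9, giving p = 3.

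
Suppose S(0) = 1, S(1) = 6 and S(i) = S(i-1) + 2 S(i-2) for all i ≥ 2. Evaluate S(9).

1196

S(2) = 6 + 2·1 = 8
S(3) = 8 + 2·6 = 20
S(4) = 20 + 2·8 = 36
S(5) = 36 + 2·20 = 76
S(6) = 76 + 2·36 = 148
S(7) = 148 + 2·76 = 300
S(8) = 300 + 2·148 = 596
S(9) = 596 + 2·300 = 1196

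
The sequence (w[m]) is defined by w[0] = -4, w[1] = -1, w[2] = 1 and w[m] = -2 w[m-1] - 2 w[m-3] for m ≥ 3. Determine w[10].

-1496

w[3] = -2(1) - 2(-4) = 6
w[4] = -2(6) - 2(-1) = -10
w[5] = -2(-10) - 2(1) = 18
w[6] = -2(18) - 2(6) = -48
w[7] = -2(-48) - 2(-10) = 116
w[8] = -2(116) - 2(18) = -268
w[9] = -2(-268) - 2(-48) = 632
w[10] = -2(632) - 2(116) = -1496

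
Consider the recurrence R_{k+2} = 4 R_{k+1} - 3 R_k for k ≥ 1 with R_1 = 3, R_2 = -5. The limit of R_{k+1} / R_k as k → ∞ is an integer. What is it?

The characteristic equation is r^2 - 4r + 3 = 0, which factors as (r - 3)(r - 1) = 0.
So the roots are 3 and 1. Since |3| > |1| and the coefficient of 3^k is non-zero, the ratio tends to 3.

3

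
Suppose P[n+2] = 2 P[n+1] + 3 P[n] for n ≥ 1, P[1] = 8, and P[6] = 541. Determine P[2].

Let P[2] = x.
P[3] = 24 + 2x
P[4] = 48 + 7x
P[5] = 168 + 20x
P[6] = 480 + 61x
So 480 + 61x = 541, giving x = 1.

1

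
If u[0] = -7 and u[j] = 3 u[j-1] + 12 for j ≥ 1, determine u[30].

-205891132094655

The fixed point is 12/(1 - 3) = -6, so u[j] + 6 = 3(u[j-1] + 6).
Hence u[j] = -1·3^j - 6.
u[30] = -1·3^{30} - 6 = -1·205891132094649 - 6 = -205891132094655.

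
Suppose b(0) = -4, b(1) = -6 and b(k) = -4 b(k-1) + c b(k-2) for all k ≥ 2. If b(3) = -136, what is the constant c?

b(2) = 24 - 4c
b(3) = -96 + 10c
So -96 + 10c = -136, giving c = -4.

-4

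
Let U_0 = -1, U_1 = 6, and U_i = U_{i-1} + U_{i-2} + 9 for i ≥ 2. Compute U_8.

410

U_2 = 6 + (-1) + 9 = 14
U_3 = 14 + 6 + 9 = 29
U_4 = 29 + 14 + 9 = 52
U_5 = 52 + 29 + 9 = 90
U_6 = 90 + 52 + 9 = 151
U_7 = 151 + 90 + 9 = 250
U_8 = 250 + 151 + 9 = 410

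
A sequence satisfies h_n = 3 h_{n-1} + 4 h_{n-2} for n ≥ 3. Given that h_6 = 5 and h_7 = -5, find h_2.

Rearranging, h_{n-2} = (h_n - 3 h_{n-1}) / 4.
h_5 = (-5 - 3·5) / 4 = -20/4 = -5
h_4 = (5 - 3·(-5)) / 4 = 20/4 = 5
h_3 = (-5 - 3·5) / 4 = -20/4 = -5
h_2 = (5 - 3·(-5)) / 4 = 20/4 = 5

5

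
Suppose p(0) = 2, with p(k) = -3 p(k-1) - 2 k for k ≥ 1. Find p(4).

190

p(1) = -3*2 - 2 = -8
p(2) = -3*(-8) - 4 = 20
p(3) = -3*20 - 6 = -66
p(4) = -3*(-66) - 8 = 190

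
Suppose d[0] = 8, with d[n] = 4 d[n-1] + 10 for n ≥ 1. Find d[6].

d[1] = 4·8 + 10 = 42
d[2] = 4·42 + 10 = 178
d[3] = 4·178 + 10 = 722
d[4] = 4·722 + 10 = 2898
d[5] = 4·2898 + 10 = 11602
d[6] = 4·11602 + 10 = 46418

46418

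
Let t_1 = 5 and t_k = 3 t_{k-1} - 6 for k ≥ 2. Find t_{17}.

86093445

The fixed point is -6/(1 - 3) = 3, so t_k - 3 = 3(t_{k-1} - 3).
Hence t_k = 2·3^{k-1} + 3.
t_{17} = 2·3^{16} + 3 = 2·43046721 + 3 = 86093445.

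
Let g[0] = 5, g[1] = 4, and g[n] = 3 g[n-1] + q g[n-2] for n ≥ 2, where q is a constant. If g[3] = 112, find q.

4

g[2] = 12 + 5q
g[3] = 36 + 19q
So 36 + 19q = 112, giving q = 4.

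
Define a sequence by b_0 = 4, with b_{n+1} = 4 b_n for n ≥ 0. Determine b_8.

b_1 = 4·4 = 16
b_2 = 4·16 = 64
b_3 = 4·64 = 256
b_4 = 4·256 = 1024
b_5 = 4·1024 = 4096
b_6 = 4·4096 = 16384
b_7 = 4·16384 = 65536
b_8 = 4·65536 = 262144

262144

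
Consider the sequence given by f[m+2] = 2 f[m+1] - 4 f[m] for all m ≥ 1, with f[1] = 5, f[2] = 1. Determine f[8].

f[3] = 2*1 - 4*5 = -18
f[4] = 2*(-18) - 4*1 = -40
f[5] = 2*(-40) - 4*(-18) = -8
f[6] = 2*(-8) - 4*(-40) = 144
f[7] = 2*144 - 4*(-8) = 320
f[8] = 2*320 - 4*144 = 64

64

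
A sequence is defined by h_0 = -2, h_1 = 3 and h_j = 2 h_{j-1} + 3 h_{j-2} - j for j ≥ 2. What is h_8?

h_2 = 2·3 + 3·(-2) - 2 = -2
h_3 = 2·(-2) + 3·3 - 3 = 2
h_4 = 2·2 + 3·(-2) - 4 = -6
h_5 = 2·(-6) + 3·2 - 5 = -11
h_6 = 2·(-11) + 3·(-6) - 6 = -46
h_7 = 2·(-46) + 3·(-11) - 7 = -132
h_8 = 2·(-132) + 3·(-46) - 8 = -410

-410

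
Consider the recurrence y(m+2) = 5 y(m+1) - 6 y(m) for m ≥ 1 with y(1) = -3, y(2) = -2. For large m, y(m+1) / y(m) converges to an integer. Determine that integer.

3

The characteristic equation is r^2 - 5r + 6 = 0, which factors as (r - 3)(r - 2) = 0.
So the roots are 3 and 2. Since |3| > |2| and the coefficient of 3^m is non-zero, the ratio tends to 3.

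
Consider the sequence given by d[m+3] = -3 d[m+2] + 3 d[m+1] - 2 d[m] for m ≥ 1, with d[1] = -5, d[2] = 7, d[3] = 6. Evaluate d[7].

d[4] = -3(6) + 3(7) - 2(-5) = 13
d[5] = -3(13) + 3(6) - 2(7) = -35
d[6] = -3(-35) + 3(13) - 2(6) = 132
d[7] = -3(132) + 3(-35) - 2(13) = -527

-527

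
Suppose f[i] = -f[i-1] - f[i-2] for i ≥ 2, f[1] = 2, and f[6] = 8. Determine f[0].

8

Let f[0] = x.
f[2] = -2 - x
f[3] = x
f[4] = 2
f[5] = -2 - x
f[6] = x
So x = 8, giving x = 8.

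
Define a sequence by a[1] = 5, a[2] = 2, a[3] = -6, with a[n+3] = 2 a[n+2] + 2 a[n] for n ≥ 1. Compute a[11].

a[4] = 2*(-6) + 2*5 = -2
a[5] = 2*(-2) + 2*2 = 0
a[6] = 2*0 + 2*(-6) = -12
a[7] = 2*(-12) + 2*(-2) = -28
a[8] = 2*(-28) + 2*0 = -56
a[9] = 2*(-56) + 2*(-12) = -136
a[10] = 2*(-136) + 2*(-28) = -328
a[11] = 2*(-328) + 2*(-56) = -768

-768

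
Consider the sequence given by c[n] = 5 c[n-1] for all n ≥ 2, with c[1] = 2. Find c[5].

c[2] = 5·2 = 10
c[3] = 5·10 = 50
c[4] = 5·50 = 250
c[5] = 5·250 = 1250

1250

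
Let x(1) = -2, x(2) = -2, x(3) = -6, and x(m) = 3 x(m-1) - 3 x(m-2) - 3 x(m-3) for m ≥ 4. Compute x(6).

54

x(4) = 3*(-6) - 3*(-2) - 3*(-2) = -6
x(5) = 3*(-6) - 3*(-6) - 3*(-2) = 6
x(6) = 3*6 - 3*(-6) - 3*(-6) = 54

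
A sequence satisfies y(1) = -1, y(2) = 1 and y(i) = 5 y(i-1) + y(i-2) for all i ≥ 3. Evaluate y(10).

y(3) = 5*1 + (-1) = 4
y(4) = 5*4 + 1 = 21
y(5) = 5*21 + 4 = 109
y(6) = 5*109 + 21 = 566
y(7) = 5*566 + 109 = 2939
y(8) = 5*2939 + 566 = 15261
y(9) = 5*15261 + 2939 = 79244
y(10) = 5*79244 + 15261 = 411481

411481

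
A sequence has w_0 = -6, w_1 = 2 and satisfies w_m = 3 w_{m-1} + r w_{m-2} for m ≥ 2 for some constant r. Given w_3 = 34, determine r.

w_2 = 6 - 6r
w_3 = 18 - 16r
So 18 - 16r = 34, giving r = -1.

-1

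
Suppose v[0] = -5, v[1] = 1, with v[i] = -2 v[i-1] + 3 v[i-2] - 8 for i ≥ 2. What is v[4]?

v[2] = -2*1 + 3*(-5) - 8 = -25
v[3] = -2*(-25) + 3*1 - 8 = 45
v[4] = -2*45 + 3*(-25) - 8 = -173

-173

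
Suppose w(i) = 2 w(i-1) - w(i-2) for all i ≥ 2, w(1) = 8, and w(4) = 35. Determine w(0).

-1

Let w(0) = z.
w(2) = 16 - z
w(3) = 24 - 2z
w(4) = 32 - 3z
So 32 - 3z = 35, giving z = -1.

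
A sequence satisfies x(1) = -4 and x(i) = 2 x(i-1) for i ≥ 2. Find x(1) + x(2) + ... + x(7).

-508

x(2) = 2*(-4) = -8
x(3) = 2*(-8) = -16
x(4) = 2*(-16) = -32
x(5) = 2*(-32) = -64
x(6) = 2*(-64) = -128
x(7) = 2*(-128) = -256
Sum = (-4) + (-8) + (-16) + (-32) + (-64) + (-128) + (-256) = -508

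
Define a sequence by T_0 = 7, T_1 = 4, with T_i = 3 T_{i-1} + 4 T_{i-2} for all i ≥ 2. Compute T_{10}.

2306872

T_2 = 3·4 + 4·7 = 40
T_3 = 3·40 + 4·4 = 136
T_4 = 3·136 + 4·40 = 568
T_5 = 3·568 + 4·136 = 2248
T_6 = 3·2248 + 4·568 = 9016
T_7 = 3·9016 + 4·2248 = 36040
T_8 = 3·36040 + 4·9016 = 144184
T_9 = 3·144184 + 4·36040 = 576712
T_{10} = 3·576712 + 4·144184 = 2306872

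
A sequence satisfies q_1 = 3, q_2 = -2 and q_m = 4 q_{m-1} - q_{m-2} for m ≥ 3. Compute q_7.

q_3 = 4*(-2) - 3 = -11
q_4 = 4*(-11) - (-2) = -42
q_5 = 4*(-42) - (-11) = -157
q_6 = 4*(-157) - (-42) = -586
q_7 = 4*(-586) - (-157) = -2187

-2187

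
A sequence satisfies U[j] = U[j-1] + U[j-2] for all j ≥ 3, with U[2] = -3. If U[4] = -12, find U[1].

Let U[1] = w.
U[3] = -3 + w
U[4] = -6 + w
So -6 + w = -12, giving w = -6.

-6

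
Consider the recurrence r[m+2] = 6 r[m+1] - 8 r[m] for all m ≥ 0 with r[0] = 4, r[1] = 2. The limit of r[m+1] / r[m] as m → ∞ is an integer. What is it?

4

The characteristic equation is r^2 - 6r + 8 = 0, which factors as (r - 4)(r - 2) = 0.
So the roots are 4 and 2. Since |4| > |2| and the coefficient of 4^m is non-zero, the ratio tends to 4.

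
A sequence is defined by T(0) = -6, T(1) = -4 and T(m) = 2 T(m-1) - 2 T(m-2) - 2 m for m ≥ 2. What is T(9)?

10

T(2) = 2·(-4) - 2·(-6) - 4 = 0
T(3) = 2·0 - 2·(-4) - 6 = 2
T(4) = 2·2 - 2·0 - 8 = -4
T(5) = 2·(-4) - 2·2 - 10 = -22
T(6) = 2·(-22) - 2·(-4) - 12 = -48
T(7) = 2·(-48) - 2·(-22) - 14 = -66
T(8) = 2·(-66) - 2·(-48) - 16 = -52
T(9) = 2·(-52) - 2·(-66) - 18 = 10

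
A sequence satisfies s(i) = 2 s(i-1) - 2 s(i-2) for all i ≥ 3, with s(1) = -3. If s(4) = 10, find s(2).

Let s(2) = y.
s(3) = 6 + 2y
s(4) = 12 + 2y
So 12 + 2y = 10, giving y = -1.

-1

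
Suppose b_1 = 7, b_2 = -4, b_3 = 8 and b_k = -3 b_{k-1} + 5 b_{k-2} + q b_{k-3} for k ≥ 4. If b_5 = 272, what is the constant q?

b_4 = -44 + 7q
b_5 = 172 - 25q
So 172 - 25q = 272, giving q = -4.

-4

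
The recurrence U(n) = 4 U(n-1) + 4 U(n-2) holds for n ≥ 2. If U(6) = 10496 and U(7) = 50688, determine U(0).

Rearranging, U(n-2) = (U(n) - 4 U(n-1)) / 4.
U(5) = (50688 - 4(10496)) / 4 = 8704/4 = 2176
U(4) = (10496 - 4(2176)) / 4 = 1792/4 = 448
U(3) = (2176 - 4(448)) / 4 = 384/4 = 96
U(2) = (448 - 4(96)) / 4 = 64/4 = 16
U(1) = (96 - 4(16)) / 4 = 32/4 = 8
U(0) = (16 - 4(8)) / 4 = -16/4 = -4

-4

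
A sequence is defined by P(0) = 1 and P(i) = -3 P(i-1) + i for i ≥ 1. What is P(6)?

P(1) = -3·1 + 1 = -2
P(2) = -3·(-2) + 2 = 8
P(3) = -3·8 + 3 = -21
P(4) = -3·(-21) + 4 = 67
P(5) = -3·67 + 5 = -196
P(6) = -3·(-196) + 6 = 594

594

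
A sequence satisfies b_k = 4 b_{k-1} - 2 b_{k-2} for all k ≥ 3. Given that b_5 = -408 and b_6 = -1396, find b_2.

Rearranging, b_{k-2} = (b_k - 4 b_{k-1}) / -2.
b_4 = (-1396 - 4·(-408)) / -2 = 236/-2 = -118
b_3 = (-408 - 4·(-118)) / -2 = 64/-2 = -32
b_2 = (-118 - 4·(-32)) / -2 = 10/-2 = -5

-5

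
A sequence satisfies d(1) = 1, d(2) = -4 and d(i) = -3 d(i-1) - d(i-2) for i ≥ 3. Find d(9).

d(3) = -3*(-4) - 1 = 11
d(4) = -3*11 - (-4) = -29
d(5) = -3*(-29) - 11 = 76
d(6) = -3*76 - (-29) = -199
d(7) = -3*(-199) - 76 = 521
d(8) = -3*521 - (-199) = -1364
d(9) = -3*(-1364) - 521 = 3571

3571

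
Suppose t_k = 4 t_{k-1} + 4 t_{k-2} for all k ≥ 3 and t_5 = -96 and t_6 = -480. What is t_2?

Rearranging, t_{k-2} = (t_k - 4 t_{k-1}) / 4.
t_4 = (-480 - 4(-96)) / 4 = -96/4 = -24
t_3 = (-96 - 4(-24)) / 4 = 0/4 = 0
t_2 = (-24 - 4(0)) / 4 = -24/4 = -6

-6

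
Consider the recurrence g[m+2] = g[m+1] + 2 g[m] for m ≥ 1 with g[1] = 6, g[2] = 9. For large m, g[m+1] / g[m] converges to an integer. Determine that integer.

2

The characteristic equation is r^2 - r - 2 = 0, which factors as (r - 2)(r + 1) = 0.
So the roots are 2 and -1. Since |2| > |-1| and the coefficient of 2^m is non-zero, the ratio tends to 2.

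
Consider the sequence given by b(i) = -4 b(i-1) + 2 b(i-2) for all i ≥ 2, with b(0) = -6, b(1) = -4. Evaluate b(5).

-464

b(2) = -4*(-4) + 2*(-6) = 4
b(3) = -4*4 + 2*(-4) = -24
b(4) = -4*(-24) + 2*4 = 104
b(5) = -4*104 + 2*(-24) = -464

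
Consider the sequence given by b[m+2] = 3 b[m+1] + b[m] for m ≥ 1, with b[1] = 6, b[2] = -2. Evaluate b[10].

-2378

b[3] = 3(-2) + 6 = 0
b[4] = 3(0) + (-2) = -2
b[5] = 3(-2) + 0 = -6
b[6] = 3(-6) + (-2) = -20
b[7] = 3(-20) + (-6) = -66
b[8] = 3(-66) + (-20) = -218
b[9] = 3(-218) + (-66) = -720
b[10] = 3(-720) + (-218) = -2378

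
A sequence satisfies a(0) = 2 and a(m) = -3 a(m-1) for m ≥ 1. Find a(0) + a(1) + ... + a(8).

a(1) = -3·2 = -6
a(2) = -3·(-6) = 18
a(3) = -3·18 = -54
a(4) = -3·(-54) = 162
a(5) = -3·162 = -486
a(6) = -3·(-486) = 1458
a(7) = -3·1458 = -4374
a(8) = -3·(-4374) = 13122
Sum = 2 + (-6) + 18 + (-54) + 162 + (-486) + 1458 + (-4374) + 13122 = 9842

9842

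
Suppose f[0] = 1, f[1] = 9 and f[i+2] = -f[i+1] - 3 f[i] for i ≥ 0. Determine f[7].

165

f[2] = -9 - 3·1 = -12
f[3] = -(-12) - 3·9 = -15
f[4] = -(-15) - 3·(-12) = 51
f[5] = -51 - 3·(-15) = -6
f[6] = -(-6) - 3·51 = -147
f[7] = -(-147) - 3·(-6) = 165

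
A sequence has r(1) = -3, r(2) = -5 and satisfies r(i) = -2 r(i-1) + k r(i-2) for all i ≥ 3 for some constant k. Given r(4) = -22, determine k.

r(3) = 10 - 3k
r(4) = -20 + k
So -20 + k = -22, giving k = -2.

-2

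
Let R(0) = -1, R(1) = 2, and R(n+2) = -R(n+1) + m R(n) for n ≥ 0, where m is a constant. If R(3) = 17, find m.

5

R(2) = -2 - m
R(3) = 2 + 3m
So 2 + 3m = 17, giving m = 5.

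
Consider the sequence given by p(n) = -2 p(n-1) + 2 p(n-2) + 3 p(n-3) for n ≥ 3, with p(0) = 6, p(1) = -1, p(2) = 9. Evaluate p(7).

p(3) = -2(9) + 2(-1) + 3(6) = -2
p(4) = -2(-2) + 2(9) + 3(-1) = 19
p(5) = -2(19) + 2(-2) + 3(9) = -15
p(6) = -2(-15) + 2(19) + 3(-2) = 62
p(7) = -2(62) + 2(-15) + 3(19) = -97

-97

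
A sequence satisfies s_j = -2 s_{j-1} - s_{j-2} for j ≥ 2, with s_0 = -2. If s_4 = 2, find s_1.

1

Let s_1 = w.
s_2 = 2 - 2w
s_3 = -4 + 3w
s_4 = 6 - 4w
So 6 - 4w = 2, giving w = 1.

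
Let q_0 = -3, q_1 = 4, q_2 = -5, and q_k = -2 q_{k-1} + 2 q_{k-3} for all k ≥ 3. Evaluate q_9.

-128

q_3 = -2·(-5) + 2·(-3) = 4
q_4 = -2·4 + 2·4 = 0
q_5 = -2·0 + 2·(-5) = -10
q_6 = -2·(-10) + 2·4 = 28
q_7 = -2·28 + 2·0 = -56
q_8 = -2·(-56) + 2·(-10) = 92
q_9 = -2·92 + 2·28 = -128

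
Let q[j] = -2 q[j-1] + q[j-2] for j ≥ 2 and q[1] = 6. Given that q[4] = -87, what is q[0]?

Let q[0] = z.
q[2] = -12 + z
q[3] = 30 - 2z
q[4] = -72 + 5z
So -72 + 5z = -87, giving z = -3.

-3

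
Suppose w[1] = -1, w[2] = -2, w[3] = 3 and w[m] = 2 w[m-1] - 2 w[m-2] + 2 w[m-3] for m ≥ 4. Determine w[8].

w[4] = 2·3 - 2·(-2) + 2·(-1) = 8
w[5] = 2·8 - 2·3 + 2·(-2) = 6
w[6] = 2·6 - 2·8 + 2·3 = 2
w[7] = 2·2 - 2·6 + 2·8 = 8
w[8] = 2·8 - 2·2 + 2·6 = 24

24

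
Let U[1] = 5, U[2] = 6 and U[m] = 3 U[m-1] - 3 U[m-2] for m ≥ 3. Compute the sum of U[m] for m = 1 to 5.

U[3] = 3*6 - 3*5 = 3
U[4] = 3*3 - 3*6 = -9
U[5] = 3*(-9) - 3*3 = -36
Sum = 5 + 6 + 3 + (-9) + (-36) = -31

-31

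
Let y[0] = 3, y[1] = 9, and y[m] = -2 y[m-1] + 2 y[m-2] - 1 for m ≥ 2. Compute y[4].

-113

y[2] = -2*9 + 2*3 - 1 = -13
y[3] = -2*(-13) + 2*9 - 1 = 43
y[4] = -2*43 + 2*(-13) - 1 = -113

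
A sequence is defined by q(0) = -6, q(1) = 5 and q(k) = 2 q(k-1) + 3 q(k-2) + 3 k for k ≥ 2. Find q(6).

q(2) = 2*5 + 3*(-6) + 6 = -2
q(3) = 2*(-2) + 3*5 + 9 = 20
q(4) = 2*20 + 3*(-2) + 12 = 46
q(5) = 2*46 + 3*20 + 15 = 167
q(6) = 2*167 + 3*46 + 18 = 490

490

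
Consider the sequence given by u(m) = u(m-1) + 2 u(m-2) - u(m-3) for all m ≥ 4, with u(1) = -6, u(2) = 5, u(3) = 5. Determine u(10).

u(4) = 5 + 2·5 - (-6) = 21
u(5) = 21 + 2·5 - 5 = 26
u(6) = 26 + 2·21 - 5 = 63
u(7) = 63 + 2·26 - 21 = 94
u(8) = 94 + 2·63 - 26 = 194
u(9) = 194 + 2·94 - 63 = 319
u(10) = 319 + 2·194 - 94 = 613

613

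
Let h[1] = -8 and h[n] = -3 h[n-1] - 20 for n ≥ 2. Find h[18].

The fixed point is -20/(1 + 3) = -5, so h[n] + 5 = -3(h[n-1] + 5).
Hence h[n] = -3·(-3)^{n-1} - 5.
h[18] = -3·(-3)^{17} - 5 = -3·-129140163 - 5 = 387420484.

387420484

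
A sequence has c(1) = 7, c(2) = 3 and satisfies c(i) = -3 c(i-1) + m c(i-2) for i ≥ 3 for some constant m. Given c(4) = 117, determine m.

c(3) = -9 + 7m
c(4) = 27 - 18m
So 27 - 18m = 117, giving m = -5.

-5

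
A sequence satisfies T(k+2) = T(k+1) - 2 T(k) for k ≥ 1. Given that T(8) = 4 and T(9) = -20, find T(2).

2

Rearranging, T(k-2) = (T(k) - T(k-1)) / -2.
T(7) = (-20 - 4) / -2 = -24/-2 = 12
T(6) = (4 - 12) / -2 = -8/-2 = 4
T(5) = (12 - 4) / -2 = 8/-2 = -4
T(4) = (4 - (-4)) / -2 = 8/-2 = -4
T(3) = (-4 - (-4)) / -2 = 0/-2 = 0
T(2) = (-4 - 0) / -2 = -4/-2 = 2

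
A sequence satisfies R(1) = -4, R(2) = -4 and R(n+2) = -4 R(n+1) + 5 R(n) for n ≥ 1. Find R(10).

-4

R(3) = -4(-4) + 5(-4) = -4
R(4) = -4(-4) + 5(-4) = -4
R(5) = -4(-4) + 5(-4) = -4
R(6) = -4(-4) + 5(-4) = -4
R(7) = -4(-4) + 5(-4) = -4
R(8) = -4(-4) + 5(-4) = -4
R(9) = -4(-4) + 5(-4) = -4
R(10) = -4(-4) + 5(-4) = -4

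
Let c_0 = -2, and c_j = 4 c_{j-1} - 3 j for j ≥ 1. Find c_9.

c_1 = 4(-2) - 3 = -11
c_2 = 4(-11) - 6 = -50
c_3 = 4(-50) - 9 = -209
c_4 = 4(-209) - 12 = -848
c_5 = 4(-848) - 15 = -3407
c_6 = 4(-3407) - 18 = -13646
c_7 = 4(-13646) - 21 = -54605
c_8 = 4(-54605) - 24 = -218444
c_9 = 4(-218444) - 27 = -873803

-873803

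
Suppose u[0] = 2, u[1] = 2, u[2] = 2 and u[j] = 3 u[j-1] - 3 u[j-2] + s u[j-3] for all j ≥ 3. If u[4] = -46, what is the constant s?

u[3] = 2s
u[4] = -6 + 8s
So -6 + 8s = -46, giving s = -5.

-5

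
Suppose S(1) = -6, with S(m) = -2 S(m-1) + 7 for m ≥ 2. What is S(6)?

S(2) = -2(-6) + 7 = 19
S(3) = -2(19) + 7 = -31
S(4) = -2(-31) + 7 = 69
S(5) = -2(69) + 7 = -131
S(6) = -2(-131) + 7 = 269

269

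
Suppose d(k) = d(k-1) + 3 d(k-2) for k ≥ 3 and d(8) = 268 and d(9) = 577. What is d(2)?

4

Rearranging, d(k-2) = (d(k) - d(k-1)) / 3.
d(7) = (577 - 268) / 3 = 309/3 = 103
d(6) = (268 - 103) / 3 = 165/3 = 55
d(5) = (103 - 55) / 3 = 48/3 = 16
d(4) = (55 - 16) / 3 = 39/3 = 13
d(3) = (16 - 13) / 3 = 3/3 = 1
d(2) = (13 - 1) / 3 = 12/3 = 4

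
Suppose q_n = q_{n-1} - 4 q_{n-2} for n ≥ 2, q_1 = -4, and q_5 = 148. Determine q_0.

Let q_0 = w.
q_2 = -4 - 4w
q_3 = 12 - 4w
q_4 = 28 + 12w
q_5 = -20 + 28w
So -20 + 28w = 148, giving w = 6.

6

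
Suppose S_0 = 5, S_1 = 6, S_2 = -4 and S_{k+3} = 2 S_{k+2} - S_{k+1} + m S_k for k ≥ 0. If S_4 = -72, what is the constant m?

-3

S_3 = -14 + 5m
S_4 = -24 + 16m
So -24 + 16m = -72, giving m = -3.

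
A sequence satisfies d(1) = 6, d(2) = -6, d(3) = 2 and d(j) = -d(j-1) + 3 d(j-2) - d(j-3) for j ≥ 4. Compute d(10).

-3750

d(4) = -2 + 3·(-6) - 6 = -26
d(5) = -(-26) + 3·2 - (-6) = 38
d(6) = -38 + 3·(-26) - 2 = -118
d(7) = -(-118) + 3·38 - (-26) = 258
d(8) = -258 + 3·(-118) - 38 = -650
d(9) = -(-650) + 3·258 - (-118) = 1542
d(10) = -1542 + 3·(-650) - 258 = -3750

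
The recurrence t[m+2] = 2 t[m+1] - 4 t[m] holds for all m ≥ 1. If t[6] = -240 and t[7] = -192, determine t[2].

Rearranging, t[m-2] = (t[m] - 2 t[m-1]) / -4.
t[5] = (-192 - 2(-240)) / -4 = 288/-4 = -72
t[4] = (-240 - 2(-72)) / -4 = -96/-4 = 24
t[3] = (-72 - 2(24)) / -4 = -120/-4 = 30
t[2] = (24 - 2(30)) / -4 = -36/-4 = 9

9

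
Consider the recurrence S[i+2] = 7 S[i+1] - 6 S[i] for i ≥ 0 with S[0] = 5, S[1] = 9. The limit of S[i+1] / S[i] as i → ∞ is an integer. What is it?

6

The characteristic equation is r^2 - 7r + 6 = 0, which factors as (r - 6)(r - 1) = 0.
So the roots are 6 and 1. Since |6| > |1| and the coefficient of 6^i is non-zero, the ratio tends to 6.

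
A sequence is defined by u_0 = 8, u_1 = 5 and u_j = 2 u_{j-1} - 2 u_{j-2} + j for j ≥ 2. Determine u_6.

u_2 = 2*5 - 2*8 + 2 = -4
u_3 = 2*(-4) - 2*5 + 3 = -15
u_4 = 2*(-15) - 2*(-4) + 4 = -18
u_5 = 2*(-18) - 2*(-15) + 5 = -1
u_6 = 2*(-1) - 2*(-18) + 6 = 40

40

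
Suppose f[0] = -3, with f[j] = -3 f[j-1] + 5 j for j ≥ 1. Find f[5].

964

f[1] = -3(-3) + 5 = 14
f[2] = -3(14) + 10 = -32
f[3] = -3(-32) + 15 = 111
f[4] = -3(111) + 20 = -313
f[5] = -3(-313) + 25 = 964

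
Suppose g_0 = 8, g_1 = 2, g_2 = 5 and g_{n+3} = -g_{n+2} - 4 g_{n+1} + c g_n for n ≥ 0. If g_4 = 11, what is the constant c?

-3

g_3 = -13 + 8c
g_4 = -7 - 6c
So -7 - 6c = 11, giving c = -3.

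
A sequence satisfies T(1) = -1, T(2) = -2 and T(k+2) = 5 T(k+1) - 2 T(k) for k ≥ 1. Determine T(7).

T(3) = 5·(-2) - 2·(-1) = -8
T(4) = 5·(-8) - 2·(-2) = -36
T(5) = 5·(-36) - 2·(-8) = -164
T(6) = 5·(-164) - 2·(-36) = -748
T(7) = 5·(-748) - 2·(-164) = -3412

-3412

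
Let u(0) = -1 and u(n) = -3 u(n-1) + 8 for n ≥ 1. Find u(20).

-10460353201

The fixed point is 8/(1 + 3) = 2, so u(n) - 2 = -3(u(n-1) - 2).
Hence u(n) = -3·(-3)^n + 2.
u(20) = -3·(-3)^{20} + 2 = -3·3486784401 + 2 = -10460353201.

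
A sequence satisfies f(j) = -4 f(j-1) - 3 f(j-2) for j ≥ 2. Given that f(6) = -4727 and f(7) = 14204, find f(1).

Rearranging, f(j-2) = (f(j) + 4 f(j-1)) / -3.
f(5) = (14204 + 4*(-4727)) / -3 = -4704/-3 = 1568
f(4) = (-4727 + 4*1568) / -3 = 1545/-3 = -515
f(3) = (1568 + 4*(-515)) / -3 = -492/-3 = 164
f(2) = (-515 + 4*164) / -3 = 141/-3 = -47
f(1) = (164 + 4*(-47)) / -3 = -24/-3 = 8

8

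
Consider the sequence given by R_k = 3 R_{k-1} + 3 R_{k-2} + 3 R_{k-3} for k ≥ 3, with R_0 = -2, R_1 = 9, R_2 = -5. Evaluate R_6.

387

R_3 = 3*(-5) + 3*9 + 3*(-2) = 6
R_4 = 3*6 + 3*(-5) + 3*9 = 30
R_5 = 3*30 + 3*6 + 3*(-5) = 93
R_6 = 3*93 + 3*30 + 3*6 = 387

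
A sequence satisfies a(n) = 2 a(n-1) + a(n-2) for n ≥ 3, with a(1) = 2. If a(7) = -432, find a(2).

Let a(2) = w.
a(3) = 2 + 2w
a(4) = 4 + 5w
a(5) = 10 + 12w
a(6) = 24 + 29w
a(7) = 58 + 70w
So 58 + 70w = -432, giving w = -7.

-7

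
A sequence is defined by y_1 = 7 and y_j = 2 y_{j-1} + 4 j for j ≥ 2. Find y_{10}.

y_2 = 2(7) + 8 = 22
y_3 = 2(22) + 12 = 56
y_4 = 2(56) + 16 = 128
y_5 = 2(128) + 20 = 276
y_6 = 2(276) + 24 = 576
y_7 = 2(576) + 28 = 1180
y_8 = 2(1180) + 32 = 2392
y_9 = 2(2392) + 36 = 4820
y_{10} = 2(4820) + 40 = 9680

9680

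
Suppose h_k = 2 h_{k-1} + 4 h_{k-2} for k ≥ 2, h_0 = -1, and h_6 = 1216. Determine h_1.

6

Let h_1 = v.
h_2 = -4 + 2v
h_3 = -8 + 8v
h_4 = -32 + 24v
h_5 = -96 + 80v
h_6 = -320 + 256v
So -320 + 256v = 1216, giving v = 6.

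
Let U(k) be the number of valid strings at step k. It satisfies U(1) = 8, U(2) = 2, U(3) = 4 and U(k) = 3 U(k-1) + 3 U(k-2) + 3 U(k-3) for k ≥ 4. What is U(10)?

139698

U(4) = 3·4 + 3·2 + 3·8 = 42
U(5) = 3·42 + 3·4 + 3·2 = 144
U(6) = 3·144 + 3·42 + 3·4 = 570
U(7) = 3·570 + 3·144 + 3·42 = 2268
U(8) = 3·2268 + 3·570 + 3·144 = 8946
U(9) = 3·8946 + 3·2268 + 3·570 = 35352
U(10) = 3·35352 + 3·8946 + 3·2268 = 139698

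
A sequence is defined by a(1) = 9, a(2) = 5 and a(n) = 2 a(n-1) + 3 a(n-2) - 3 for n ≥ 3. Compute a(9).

a(3) = 2*5 + 3*9 - 3 = 34
a(4) = 2*34 + 3*5 - 3 = 80
a(5) = 2*80 + 3*34 - 3 = 259
a(6) = 2*259 + 3*80 - 3 = 755
a(7) = 2*755 + 3*259 - 3 = 2284
a(8) = 2*2284 + 3*755 - 3 = 6830
a(9) = 2*6830 + 3*2284 - 3 = 20509

20509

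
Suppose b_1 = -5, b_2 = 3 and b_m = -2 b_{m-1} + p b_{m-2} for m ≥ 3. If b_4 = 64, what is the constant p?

b_3 = -6 - 5p
b_4 = 12 + 13p
So 12 + 13p = 64, giving p = 4.

4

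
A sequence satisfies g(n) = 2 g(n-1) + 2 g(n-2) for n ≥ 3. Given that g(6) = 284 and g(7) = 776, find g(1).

Rearranging, g(n-2) = (g(n) - 2 g(n-1)) / 2.
g(5) = (776 - 2(284)) / 2 = 208/2 = 104
g(4) = (284 - 2(104)) / 2 = 76/2 = 38
g(3) = (104 - 2(38)) / 2 = 28/2 = 14
g(2) = (38 - 2(14)) / 2 = 10/2 = 5
g(1) = (14 - 2(5)) / 2 = 4/2 = 2

2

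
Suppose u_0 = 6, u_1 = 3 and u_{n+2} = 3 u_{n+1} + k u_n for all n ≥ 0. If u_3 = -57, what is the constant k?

-4

u_2 = 9 + 6k
u_3 = 27 + 21k
So 27 + 21k = -57, giving k = -4.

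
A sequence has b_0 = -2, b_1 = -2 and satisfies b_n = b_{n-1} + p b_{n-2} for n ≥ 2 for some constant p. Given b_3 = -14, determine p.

b_2 = -2 - 2p
b_3 = -2 - 4p
So -2 - 4p = -14, giving p = 3.

3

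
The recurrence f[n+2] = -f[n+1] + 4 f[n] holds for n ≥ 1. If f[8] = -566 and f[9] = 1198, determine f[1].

-2

Rearranging, f[n-2] = (f[n] + f[n-1]) / 4.
f[7] = (1198 + (-566)) / 4 = 632/4 = 158
f[6] = (-566 + 158) / 4 = -408/4 = -102
f[5] = (158 + (-102)) / 4 = 56/4 = 14
f[4] = (-102 + 14) / 4 = -88/4 = -22
f[3] = (14 + (-22)) / 4 = -8/4 = -2
f[2] = (-22 + (-2)) / 4 = -24/4 = -6
f[1] = (-2 + (-6)) / 4 = -8/4 = -2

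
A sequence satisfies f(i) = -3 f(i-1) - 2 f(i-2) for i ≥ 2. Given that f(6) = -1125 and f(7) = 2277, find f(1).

9

Rearranging, f(i-2) = (f(i) + 3 f(i-1)) / -2.
f(5) = (2277 + 3(-1125)) / -2 = -1098/-2 = 549
f(4) = (-1125 + 3(549)) / -2 = 522/-2 = -261
f(3) = (549 + 3(-261)) / -2 = -234/-2 = 117
f(2) = (-261 + 3(117)) / -2 = 90/-2 = -45
f(1) = (117 + 3(-45)) / -2 = -18/-2 = 9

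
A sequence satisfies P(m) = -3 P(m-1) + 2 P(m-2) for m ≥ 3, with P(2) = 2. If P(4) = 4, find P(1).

Let P(1) = y.
P(3) = -6 + 2y
P(4) = 22 - 6y
So 22 - 6y = 4, giving y = 3.

3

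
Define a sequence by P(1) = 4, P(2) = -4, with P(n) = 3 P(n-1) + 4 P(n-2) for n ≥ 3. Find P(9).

P(3) = 3(-4) + 4(4) = 4
P(4) = 3(4) + 4(-4) = -4
P(5) = 3(-4) + 4(4) = 4
P(6) = 3(4) + 4(-4) = -4
P(7) = 3(-4) + 4(4) = 4
P(8) = 3(4) + 4(-4) = -4
P(9) = 3(-4) + 4(4) = 4

4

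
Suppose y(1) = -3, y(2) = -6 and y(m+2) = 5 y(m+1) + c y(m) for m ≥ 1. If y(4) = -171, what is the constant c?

1

y(3) = -30 - 3c
y(4) = -150 - 21c
So -150 - 21c = -171, giving c = 1.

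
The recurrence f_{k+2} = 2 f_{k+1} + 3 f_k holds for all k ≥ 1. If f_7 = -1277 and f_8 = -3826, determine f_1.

Rearranging, f_{k-2} = (f_k - 2 f_{k-1}) / 3.
f_6 = (-3826 - 2·(-1277)) / 3 = -1272/3 = -424
f_5 = (-1277 - 2·(-424)) / 3 = -429/3 = -143
f_4 = (-424 - 2·(-143)) / 3 = -138/3 = -46
f_3 = (-143 - 2·(-46)) / 3 = -51/3 = -17
f_2 = (-46 - 2·(-17)) / 3 = -12/3 = -4
f_1 = (-17 - 2·(-4)) / 3 = -9/3 = -3

-3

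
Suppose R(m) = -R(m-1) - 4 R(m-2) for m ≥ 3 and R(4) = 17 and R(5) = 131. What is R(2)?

Rearranging, R(m-2) = (R(m) + R(m-1)) / -4.
R(3) = (131 + 17) / -4 = 148/-4 = -37
R(2) = (17 + (-37)) / -4 = -20/-4 = 5

5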